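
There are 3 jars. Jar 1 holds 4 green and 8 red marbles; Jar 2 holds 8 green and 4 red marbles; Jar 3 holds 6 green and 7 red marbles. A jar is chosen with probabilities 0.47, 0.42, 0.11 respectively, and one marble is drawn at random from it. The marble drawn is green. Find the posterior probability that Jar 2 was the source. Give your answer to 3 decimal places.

Tabulate prior·likelihood by source: [1] prior 0.47, lik 0.3333, product 0.1567; [2] prior 0.42, lik 0.6667, product 0.2800; [3] prior 0.11, lik 0.4615, product 0.05077.
Normalizing constant = 0.48744; the posterior for Jar 2 is its product over the sum, 0.2800/0.48744 = 0.574.

Posterior probability ≈ 0.574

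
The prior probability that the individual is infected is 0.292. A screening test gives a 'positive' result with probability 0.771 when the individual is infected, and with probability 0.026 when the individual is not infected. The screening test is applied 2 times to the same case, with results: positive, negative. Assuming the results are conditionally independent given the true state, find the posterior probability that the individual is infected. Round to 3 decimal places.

With H the event that the individual is infected, the joint likelihood of the observed sequence is P(data|H) = 0.771·0.229 = 0.17656 and P(data|¬H) = 0.026·0.974 = 0.025324.
Bayes: P(H|data) = 0.292·0.17656 / (0.292·0.17656 + 0.708·0.025324) = 0.051555/0.069485 = 0.7420.

Posterior P(H) ≈ 0.742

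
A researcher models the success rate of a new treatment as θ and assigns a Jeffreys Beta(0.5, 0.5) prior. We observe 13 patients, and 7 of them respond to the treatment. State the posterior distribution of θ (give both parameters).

Posterior: Beta(7.5, 6.5)

Observing 7 successes and 6 failures updates Beta(0.5, 0.5) by adding the success and failure counts to the two shape parameters: α = 0.5+7 = 7.5, β = 0.5+6 = 6.5.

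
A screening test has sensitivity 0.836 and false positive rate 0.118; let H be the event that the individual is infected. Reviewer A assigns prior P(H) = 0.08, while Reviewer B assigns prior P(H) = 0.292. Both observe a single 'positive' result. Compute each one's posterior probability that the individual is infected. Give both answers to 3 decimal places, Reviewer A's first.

Reviewer A: 0.381; Reviewer B: 0.745

The likelihood ratio for a 'positive' result is 0.836/0.118 = 7.0847.
Reviewer A: prior odds 0.08/0.92 = 0.086957; posterior odds 0.61606; posterior probability 0.381.
Reviewer B: prior odds 0.292/0.708 = 0.41243; posterior odds 2.9220; posterior probability 0.745.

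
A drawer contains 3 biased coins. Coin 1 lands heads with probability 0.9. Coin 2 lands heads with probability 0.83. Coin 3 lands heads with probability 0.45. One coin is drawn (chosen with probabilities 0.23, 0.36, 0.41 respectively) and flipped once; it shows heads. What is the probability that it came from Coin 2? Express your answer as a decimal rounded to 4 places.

Posterior probability ≈ 0.4329

P(heads|C1) = 0.9; P(heads|C2) = 0.83; P(heads|C3) = 0.45.
Prior × likelihood for each source: 0.23·0.9=0.2070, 0.36·0.83=0.2988, 0.41·0.45=0.1845. Summing gives P(heads) = 0.69030.
P(Coin 2 | heads) = 0.2988 / 0.69030 = 0.4329.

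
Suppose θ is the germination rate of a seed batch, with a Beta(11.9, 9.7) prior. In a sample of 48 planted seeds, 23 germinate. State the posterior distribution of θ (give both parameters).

The binomial likelihood is conjugate to the Beta prior: with 23 successes and 25 failures, the posterior is Beta(11.9+23, 9.7+25) = Beta(34.9, 34.7).

Posterior: Beta(34.9, 34.7)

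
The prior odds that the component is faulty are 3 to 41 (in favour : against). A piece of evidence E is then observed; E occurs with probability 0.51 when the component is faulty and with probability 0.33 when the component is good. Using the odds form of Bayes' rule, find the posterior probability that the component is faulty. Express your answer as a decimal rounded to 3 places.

Posterior probability ≈ 0.102

Prior odds = 3/41 = 0.073171. In log-odds, ln(0.073171) = -2.6150.
Add log likelihood ratio: ln(1.5455) = 0.43532.
Posterior log-odds = -2.1796, so posterior odds = exp(-2.1796) = 0.11308. Converting, P(H|E) = 0.11308/1.1131 = 0.102.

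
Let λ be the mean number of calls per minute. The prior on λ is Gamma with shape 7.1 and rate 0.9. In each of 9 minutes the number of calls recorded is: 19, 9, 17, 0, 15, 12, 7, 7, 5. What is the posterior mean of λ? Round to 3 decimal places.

Posterior mean ≈ 9.909

The Poisson likelihood adds the total count to the shape and the number of exposure periods to the rate. Here ∑xᵢ = 91 and n = 9, so shape 7.1→98.1 and rate 0.9→9.9.
E[λ | data] = 98.1/9.9 = 9.909.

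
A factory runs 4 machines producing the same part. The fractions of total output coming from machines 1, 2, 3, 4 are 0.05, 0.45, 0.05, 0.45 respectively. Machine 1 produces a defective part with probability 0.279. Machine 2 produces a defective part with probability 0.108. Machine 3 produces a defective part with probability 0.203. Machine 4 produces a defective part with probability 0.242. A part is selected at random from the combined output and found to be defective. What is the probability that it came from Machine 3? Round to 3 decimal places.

Tabulate prior·likelihood by source: [1] prior 0.05, lik 0.279, product 0.01395; [2] prior 0.45, lik 0.108, product 0.04860; [3] prior 0.05, lik 0.203, product 0.01015; [4] prior 0.45, lik 0.242, product 0.1089.
Normalizing constant = 0.18160; the posterior for Machine 3 is its product over the sum, 0.01015/0.18160 = 0.056.

Posterior probability ≈ 0.056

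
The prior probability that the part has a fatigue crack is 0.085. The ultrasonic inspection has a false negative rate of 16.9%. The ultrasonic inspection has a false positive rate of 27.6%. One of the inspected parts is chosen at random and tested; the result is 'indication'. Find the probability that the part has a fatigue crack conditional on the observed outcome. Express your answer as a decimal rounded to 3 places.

Let H be the event that the part has a fatigue crack. P(H) = 0.085, so P(¬H) = 0.915. With E the 'indication' result, P(E|H) = 0.831 and P(E|¬H) = 0.276.
P(E) = 0.831·0.085 + 0.276·0.915 = 0.070635 + 0.25254 = 0.32318.
By Bayes' theorem, P(H|E) = 0.070635 / 0.32318 = 0.219.

P(H | E) ≈ 0.219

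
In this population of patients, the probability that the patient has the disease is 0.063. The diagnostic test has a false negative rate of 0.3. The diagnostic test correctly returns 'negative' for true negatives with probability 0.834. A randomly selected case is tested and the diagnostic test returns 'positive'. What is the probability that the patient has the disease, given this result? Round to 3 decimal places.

P(H | E) ≈ 0.221

Write H for 'the patient has the disease'. Prior odds H:¬H = 0.063/0.937 = 0.067236. For the 'positive' outcome, the likelihood ratio is 0.7/0.166 = 4.2169.
Posterior odds = 0.067236 × 4.2169 = 0.28352, so P(H|E) = 0.28352/(1+0.28352) = 0.221.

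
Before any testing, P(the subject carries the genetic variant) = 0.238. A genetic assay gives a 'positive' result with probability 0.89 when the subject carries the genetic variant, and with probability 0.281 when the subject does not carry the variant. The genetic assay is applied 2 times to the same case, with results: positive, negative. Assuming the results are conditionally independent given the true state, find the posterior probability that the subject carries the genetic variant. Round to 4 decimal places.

Let H be the event that the subject carries the genetic variant; start with P(H) = 0.238. P('positive'|H) = 0.89, P('positive'|¬H) = 0.281.
Update on result 1 ('positive'): P(H) ← 0.89·0.2380 / (0.89·0.2380 + 0.281·0.7620) = 0.21182/0.42594 = 0.4973.
Update on result 2 ('negative'): P(H) ← 0.11·0.4973 / (0.11·0.4973 + 0.719·0.5027) = 0.054703/0.41615 = 0.1315.

Posterior P(H) ≈ 0.1315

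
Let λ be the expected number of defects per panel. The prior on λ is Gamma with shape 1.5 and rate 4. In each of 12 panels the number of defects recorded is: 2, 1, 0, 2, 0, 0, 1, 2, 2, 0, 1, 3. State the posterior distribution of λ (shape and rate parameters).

Posterior: Gamma(shape=15.5, rate=16)

The Poisson likelihood adds the total count to the shape and the number of exposure periods to the rate. Here ∑xᵢ = 14 and n = 12, so shape 1.5→15.5 and rate 4→16.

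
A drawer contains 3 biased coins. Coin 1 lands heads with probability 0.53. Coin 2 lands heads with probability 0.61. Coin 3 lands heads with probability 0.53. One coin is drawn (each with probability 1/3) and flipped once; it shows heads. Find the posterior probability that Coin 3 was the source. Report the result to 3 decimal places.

Tabulate prior·likelihood by source: [1] prior 0.333333, lik 0.53, product 0.1767; [2] prior 0.333333, lik 0.61, product 0.2033; [3] prior 0.333333, lik 0.53, product 0.1767.
Normalizing constant = 0.55667; the posterior for Coin 3 is its product over the sum, 0.1767/0.55667 = 0.317.

Posterior probability ≈ 0.317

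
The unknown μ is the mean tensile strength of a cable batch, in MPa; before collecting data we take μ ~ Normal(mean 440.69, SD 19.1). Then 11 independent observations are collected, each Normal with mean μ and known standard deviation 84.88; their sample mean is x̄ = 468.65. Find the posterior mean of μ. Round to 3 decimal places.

Posterior mean ≈ 450.692

With known σ, the Normal prior is conjugate. Weight on the data is w = (n/σ²)/(n/σ² + 1/τ₀²) = 0.00152680/(0.00152680+0.00274115) = 0.35774.
Posterior mean = w·x̄ + (1−w)·μ₀ = 0.35774·468.65 + 0.64226·440.69 = 450.692.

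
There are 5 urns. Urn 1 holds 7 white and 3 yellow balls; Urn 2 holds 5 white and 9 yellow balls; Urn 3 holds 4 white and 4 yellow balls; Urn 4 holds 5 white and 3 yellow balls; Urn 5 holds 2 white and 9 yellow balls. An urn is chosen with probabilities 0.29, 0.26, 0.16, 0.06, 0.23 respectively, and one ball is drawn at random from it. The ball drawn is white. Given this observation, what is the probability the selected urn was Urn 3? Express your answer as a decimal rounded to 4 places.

Tabulate prior·likelihood by source: [1] prior 0.29, lik 0.7, product 0.2030; [2] prior 0.26, lik 0.3571, product 0.09286; [3] prior 0.16, lik 0.5, product 0.08000; [4] prior 0.06, lik 0.625, product 0.03750; [5] prior 0.23, lik 0.1818, product 0.04182.
Normalizing constant = 0.45518; the posterior for Urn 3 is its product over the sum, 0.08000/0.45518 = 0.1758.

Posterior probability ≈ 0.1758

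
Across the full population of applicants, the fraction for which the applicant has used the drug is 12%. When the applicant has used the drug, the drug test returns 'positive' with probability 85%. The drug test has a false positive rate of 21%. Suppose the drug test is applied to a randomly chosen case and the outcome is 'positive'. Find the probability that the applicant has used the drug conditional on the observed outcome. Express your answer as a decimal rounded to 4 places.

Let H be the event that the applicant has used the drug. P(H) = 0.12, so P(¬H) = 0.88. With E the 'positive' result, P(E|H) = 0.85 and P(E|¬H) = 0.21.
P(E) = 0.85·0.12 + 0.21·0.88 = 0.10200 + 0.18480 = 0.28680.
By Bayes' theorem, P(H|E) = 0.10200 / 0.28680 = 0.3556.

P(H | E) ≈ 0.3556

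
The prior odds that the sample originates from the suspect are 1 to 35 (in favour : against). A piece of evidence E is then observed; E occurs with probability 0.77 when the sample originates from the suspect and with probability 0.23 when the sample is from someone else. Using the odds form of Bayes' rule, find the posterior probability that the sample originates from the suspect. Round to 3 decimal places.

Prior odds = 1/35 = 0.028571.
Likelihood ratio for E = 0.77/0.23 = 3.3478.
Posterior odds = prior odds × LR = 0.095652.
Posterior probability = odds/(1+odds) = 0.095652/1.0957 = 0.087.

Posterior probability ≈ 0.087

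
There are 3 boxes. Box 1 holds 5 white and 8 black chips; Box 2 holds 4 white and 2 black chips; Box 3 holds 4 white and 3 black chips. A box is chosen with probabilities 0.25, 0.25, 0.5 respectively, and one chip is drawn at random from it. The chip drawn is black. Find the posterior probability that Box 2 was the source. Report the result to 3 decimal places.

Tabulate prior·likelihood by source: [1] prior 0.25, lik 0.6154, product 0.1538; [2] prior 0.25, lik 0.3333, product 0.08333; [3] prior 0.5, lik 0.4286, product 0.2143.
Normalizing constant = 0.45147; the posterior for Box 2 is its product over the sum, 0.08333/0.45147 = 0.185.

Posterior probability ≈ 0.185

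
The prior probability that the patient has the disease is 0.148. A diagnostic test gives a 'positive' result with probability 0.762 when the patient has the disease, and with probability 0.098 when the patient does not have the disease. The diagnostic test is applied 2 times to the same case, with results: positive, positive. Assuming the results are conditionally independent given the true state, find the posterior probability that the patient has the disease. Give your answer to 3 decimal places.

Let H be the event that the patient has the disease; start with P(H) = 0.148. P('positive'|H) = 0.762, P('positive'|¬H) = 0.098.
Update on result 1 ('positive'): P(H) ← 0.762·0.1480 / (0.762·0.1480 + 0.098·0.8520) = 0.11278/0.19627 = 0.5746.
Update on result 2 ('positive'): P(H) ← 0.762·0.5746 / (0.762·0.5746 + 0.098·0.4254) = 0.43784/0.47953 = 0.9131.

Posterior P(H) ≈ 0.913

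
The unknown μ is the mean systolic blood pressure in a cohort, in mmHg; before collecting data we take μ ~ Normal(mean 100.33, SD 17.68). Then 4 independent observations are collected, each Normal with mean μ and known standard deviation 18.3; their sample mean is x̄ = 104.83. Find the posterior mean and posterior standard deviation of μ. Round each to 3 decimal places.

With known σ, the Normal prior is conjugate. Weight on the data is w = (n/σ²)/(n/σ² + 1/τ₀²) = 0.0119442/(0.0119442+0.00319916) = 0.78874.
Posterior mean = w·x̄ + (1−w)·μ₀ = 0.78874·104.83 + 0.21126·100.33 = 103.879. Posterior variance = 1/(0.0119442+0.00319916) = 66.0355, so SD = 8.126.

Posterior mean ≈ 103.879; posterior SD ≈ 8.126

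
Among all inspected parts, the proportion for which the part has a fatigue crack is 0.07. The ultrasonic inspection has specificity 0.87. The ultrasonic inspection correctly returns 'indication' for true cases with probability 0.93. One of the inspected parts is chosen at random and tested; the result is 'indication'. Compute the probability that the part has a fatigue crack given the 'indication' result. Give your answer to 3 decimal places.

P(H | E) ≈ 0.350

Let H be the event that the part has a fatigue crack. P(H) = 0.07, so P(¬H) = 0.93. With E the 'indication' result, P(E|H) = 0.93 and P(E|¬H) = 0.13.
P(E) = 0.93·0.07 + 0.13·0.93 = 0.065100 + 0.12090 = 0.18600.
By Bayes' theorem, P(H|E) = 0.065100 / 0.18600 = 0.350.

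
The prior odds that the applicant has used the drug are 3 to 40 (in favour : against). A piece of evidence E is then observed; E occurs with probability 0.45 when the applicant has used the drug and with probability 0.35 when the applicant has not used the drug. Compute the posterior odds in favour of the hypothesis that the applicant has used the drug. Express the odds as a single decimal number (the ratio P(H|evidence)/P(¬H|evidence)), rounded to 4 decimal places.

Posterior odds ≈ 0.0964

Prior odds = 3/40 = 0.075000. In log-odds, ln(0.075000) = -2.5903.
Add log likelihood ratio: ln(1.2857) = 0.25131.
Posterior log-odds = -2.3390, so posterior odds = exp(-2.3390) = 0.096429.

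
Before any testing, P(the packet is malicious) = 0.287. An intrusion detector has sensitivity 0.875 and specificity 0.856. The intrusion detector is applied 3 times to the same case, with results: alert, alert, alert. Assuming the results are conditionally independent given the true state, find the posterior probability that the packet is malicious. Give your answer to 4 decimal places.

With H the event that the packet is malicious, the joint likelihood of the observed sequence is P(data|H) = 0.875·0.875·0.875 = 0.66992 and P(data|¬H) = 0.144·0.144·0.144 = 0.0029860.
Bayes: P(H|data) = 0.287·0.66992 / (0.287·0.66992 + 0.713·0.0029860) = 0.19227/0.19440 = 0.9890.

Posterior P(H) ≈ 0.9890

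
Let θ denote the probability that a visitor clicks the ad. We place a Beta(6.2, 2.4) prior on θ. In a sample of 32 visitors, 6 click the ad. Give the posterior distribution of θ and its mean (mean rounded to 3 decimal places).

The binomial likelihood is conjugate to the Beta prior: with 6 successes and 26 failures, the posterior is Beta(6.2+6, 2.4+26) = Beta(12.2, 28.4).
Posterior mean = α/(α+β) = 12.2/40.6 = 0.300.

Posterior: Beta(12.2, 28.4); mean ≈ 0.300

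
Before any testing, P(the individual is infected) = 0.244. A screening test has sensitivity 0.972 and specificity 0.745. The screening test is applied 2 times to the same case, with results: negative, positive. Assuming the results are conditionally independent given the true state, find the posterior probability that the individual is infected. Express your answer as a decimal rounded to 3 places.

With H the event that the individual is infected, the joint likelihood of the observed sequence is P(data|H) = 0.028·0.972 = 0.027216 and P(data|¬H) = 0.745·0.255 = 0.18998.
Bayes: P(H|data) = 0.244·0.027216 / (0.244·0.027216 + 0.756·0.18998) = 0.0066407/0.15026 = 0.0442.

Posterior P(H) ≈ 0.044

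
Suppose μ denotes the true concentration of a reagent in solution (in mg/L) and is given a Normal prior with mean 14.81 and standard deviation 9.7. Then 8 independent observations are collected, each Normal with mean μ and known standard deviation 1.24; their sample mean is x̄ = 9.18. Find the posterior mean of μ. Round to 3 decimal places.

Posterior mean ≈ 9.191

With known σ, the Normal prior is conjugate. Weight on the data is w = (n/σ²)/(n/σ² + 1/τ₀²) = 5.20291/(5.20291+0.0106281) = 0.99796.
Posterior mean = w·x̄ + (1−w)·μ₀ = 0.99796·9.18 + 0.0020386·14.81 = 9.191.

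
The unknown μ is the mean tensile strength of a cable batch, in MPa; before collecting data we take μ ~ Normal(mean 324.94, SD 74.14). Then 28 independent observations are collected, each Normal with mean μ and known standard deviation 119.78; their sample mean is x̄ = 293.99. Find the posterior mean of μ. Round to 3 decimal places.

Posterior mean ≈ 296.629

With known σ, the Normal prior is conjugate. Weight on the data is w = (n/σ²)/(n/σ² + 1/τ₀²) = 0.00195159/(0.00195159+0.00018193) = 0.91473.
Posterior mean = w·x̄ + (1−w)·μ₀ = 0.91473·293.99 + 0.085270·324.94 = 296.629.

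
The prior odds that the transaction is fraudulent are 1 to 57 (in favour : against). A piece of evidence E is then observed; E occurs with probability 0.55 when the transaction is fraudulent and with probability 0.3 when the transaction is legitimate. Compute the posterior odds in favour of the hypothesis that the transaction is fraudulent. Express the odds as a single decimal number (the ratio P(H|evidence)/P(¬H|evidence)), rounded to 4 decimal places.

Posterior odds ≈ 0.0322

Prior odds = 1/57 = 0.017544.
Likelihood ratio for E = 0.55/0.3 = 1.8333.
Posterior odds = prior odds × LR = 0.032164.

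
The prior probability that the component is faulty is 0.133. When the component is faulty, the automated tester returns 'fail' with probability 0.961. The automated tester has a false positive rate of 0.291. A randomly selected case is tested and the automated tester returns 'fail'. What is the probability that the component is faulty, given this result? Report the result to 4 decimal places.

P(H | E) ≈ 0.3363

Let H be the event that the component is faulty. P(H) = 0.133, so P(¬H) = 0.867. With E the 'fail' result, P(E|H) = 0.961 and P(E|¬H) = 0.291.
P(E) = 0.961·0.133 + 0.291·0.867 = 0.12781 + 0.25230 = 0.38011.
By Bayes' theorem, P(H|E) = 0.12781 / 0.38011 = 0.3363.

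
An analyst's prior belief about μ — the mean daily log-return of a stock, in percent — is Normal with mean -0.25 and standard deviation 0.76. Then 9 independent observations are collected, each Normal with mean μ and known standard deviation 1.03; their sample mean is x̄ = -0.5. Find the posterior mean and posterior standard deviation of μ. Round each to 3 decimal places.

Posterior mean ≈ -0.458; posterior SD ≈ 0.313

Prior precision 1/τ₀² = 1/0.76² = 1.73130; data precision n/σ² = 9/1.03² = 8.48336.
Posterior precision = 1.73130 + 8.48336 = 10.2147, giving posterior SD = 1/√10.2147 = 0.313.
Posterior mean = (1.73130·-0.25 + 8.48336·-0.5) / 10.2147 = -0.458.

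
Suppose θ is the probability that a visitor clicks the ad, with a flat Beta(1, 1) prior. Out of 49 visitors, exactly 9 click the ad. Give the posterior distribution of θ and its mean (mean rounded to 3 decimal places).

Posterior: Beta(10, 41); mean ≈ 0.196

Observing 9 successes and 40 failures updates Beta(1, 1) by adding the success and failure counts to the two shape parameters: α = 1+9 = 10, β = 1+40 = 41.
E[θ | data] = 10/(10+41) = 0.196.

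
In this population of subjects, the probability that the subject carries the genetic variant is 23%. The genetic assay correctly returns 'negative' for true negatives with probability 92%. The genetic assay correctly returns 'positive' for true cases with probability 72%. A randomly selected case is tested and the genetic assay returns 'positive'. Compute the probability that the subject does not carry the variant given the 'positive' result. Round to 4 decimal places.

Write H for 'the subject carries the genetic variant'. Prior odds H:¬H = 0.23/0.77 = 0.29870. For the 'positive' outcome, the likelihood ratio is 0.72/0.08 = 9.0000.
Posterior odds = 0.29870 × 9.0000 = 2.6883, so P(H|E) = 2.6883/(1+2.6883) = 0.7289. Then P(¬H|E) = 1 − 0.7289 = 0.2711.

P(¬H | E) ≈ 0.2711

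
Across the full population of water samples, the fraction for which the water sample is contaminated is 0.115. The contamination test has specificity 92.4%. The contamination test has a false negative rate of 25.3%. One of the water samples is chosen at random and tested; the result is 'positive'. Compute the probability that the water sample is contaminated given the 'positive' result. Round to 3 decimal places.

P(H | E) ≈ 0.561

Write H for 'the water sample is contaminated'. Prior odds H:¬H = 0.115/0.885 = 0.12994. For the 'positive' outcome, the likelihood ratio is 0.747/0.076 = 9.8289.
Posterior odds = 0.12994 × 9.8289 = 1.2772, so P(H|E) = 1.2772/(1+1.2772) = 0.561.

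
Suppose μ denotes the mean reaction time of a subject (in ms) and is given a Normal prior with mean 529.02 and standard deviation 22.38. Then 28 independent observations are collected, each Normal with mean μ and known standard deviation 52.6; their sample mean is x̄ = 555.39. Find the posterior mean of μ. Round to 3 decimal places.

Prior precision 1/τ₀² = 1/22.38² = 0.00199655; data precision n/σ² = 28/52.6² = 0.0101201.
Posterior precision = 0.00199655 + 0.0101201 = 0.0121167.
Posterior mean = (0.00199655·529.02 + 0.0101201·555.39) / 0.0121167 = 551.045.

Posterior mean ≈ 551.045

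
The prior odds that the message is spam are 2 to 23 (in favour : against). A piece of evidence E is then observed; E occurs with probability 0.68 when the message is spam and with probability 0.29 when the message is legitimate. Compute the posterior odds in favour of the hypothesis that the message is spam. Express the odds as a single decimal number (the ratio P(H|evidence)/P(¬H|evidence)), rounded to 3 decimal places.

Posterior odds ≈ 0.204

Prior odds = 2/23 = 0.086957. In log-odds, ln(0.086957) = -2.4423.
Add log likelihood ratio: ln(2.3448) = 0.85221.
Posterior log-odds = -1.5901, so posterior odds = exp(-1.5901) = 0.20390.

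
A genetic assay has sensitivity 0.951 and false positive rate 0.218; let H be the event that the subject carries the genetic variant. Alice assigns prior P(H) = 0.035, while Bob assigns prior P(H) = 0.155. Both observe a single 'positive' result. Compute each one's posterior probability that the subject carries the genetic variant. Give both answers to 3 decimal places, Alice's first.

The likelihood ratio for a 'positive' result is 0.951/0.218 = 4.3624.
Alice: prior odds 0.035/0.965 = 0.036269; posterior odds 0.15822; posterior probability 0.137.
Bob: prior odds 0.155/0.845 = 0.18343; posterior odds 0.80020; posterior probability 0.445.

Alice: 0.137; Bob: 0.445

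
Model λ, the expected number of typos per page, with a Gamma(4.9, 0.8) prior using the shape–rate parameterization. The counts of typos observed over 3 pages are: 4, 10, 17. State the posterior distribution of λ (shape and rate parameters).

The Poisson likelihood adds the total count to the shape and the number of exposure periods to the rate. Here ∑xᵢ = 31 and n = 3, so shape 4.9→35.9 and rate 0.8→3.8.

Posterior: Gamma(shape=35.9, rate=3.8)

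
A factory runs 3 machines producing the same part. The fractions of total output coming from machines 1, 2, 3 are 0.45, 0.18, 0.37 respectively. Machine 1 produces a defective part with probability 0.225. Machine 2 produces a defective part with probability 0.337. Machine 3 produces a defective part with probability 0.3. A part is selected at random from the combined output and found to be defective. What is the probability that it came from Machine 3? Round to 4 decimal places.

Posterior probability ≈ 0.4067

P(defective|M1) = 0.225; P(defective|M2) = 0.337; P(defective|M3) = 0.3.
Prior × likelihood for each source: 0.45·0.225=0.1013, 0.18·0.337=0.06066, 0.37·0.3=0.1110. Summing gives P(defective) = 0.27291.
P(Machine 3 | defective) = 0.1110 / 0.27291 = 0.4067.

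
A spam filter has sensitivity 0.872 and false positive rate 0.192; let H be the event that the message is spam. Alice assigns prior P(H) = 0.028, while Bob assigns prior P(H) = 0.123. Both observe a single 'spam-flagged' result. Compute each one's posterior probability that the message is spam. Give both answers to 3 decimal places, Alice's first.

P('+'|H) = 0.872, P('+'|¬H) = 0.192.
Alice: numerator 0.872·0.028 = 0.024416; evidence = 0.024416+0.192·0.972 = 0.21104; posterior = 0.116.
Bob: numerator 0.872·0.123 = 0.10726; evidence = 0.10726+0.192·0.877 = 0.27564; posterior = 0.389.

Alice: 0.116; Bob: 0.389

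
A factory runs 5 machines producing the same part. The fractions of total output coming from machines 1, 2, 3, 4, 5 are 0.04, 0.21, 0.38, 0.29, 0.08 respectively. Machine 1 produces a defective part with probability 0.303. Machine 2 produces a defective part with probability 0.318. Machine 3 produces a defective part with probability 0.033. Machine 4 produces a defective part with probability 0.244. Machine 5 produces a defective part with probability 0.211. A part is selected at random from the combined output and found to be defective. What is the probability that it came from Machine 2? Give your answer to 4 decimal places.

P(defective|M1) = 0.303; P(defective|M2) = 0.318; P(defective|M3) = 0.033; P(defective|M4) = 0.244; P(defective|M5) = 0.211.
Prior × likelihood for each source: 0.04·0.303=0.01212, 0.21·0.318=0.06678, 0.38·0.033=0.01254, 0.29·0.244=0.07076, 0.08·0.211=0.01688. Summing gives P(defective) = 0.17908.
P(Machine 2 | defective) = 0.06678 / 0.17908 = 0.3729.

Posterior probability ≈ 0.3729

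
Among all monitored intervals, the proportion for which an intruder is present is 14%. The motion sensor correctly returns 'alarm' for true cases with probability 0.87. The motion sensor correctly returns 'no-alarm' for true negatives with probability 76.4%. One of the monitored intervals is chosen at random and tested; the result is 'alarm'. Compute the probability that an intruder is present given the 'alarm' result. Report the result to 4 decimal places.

Write H for 'an intruder is present'. Prior odds H:¬H = 0.14/0.86 = 0.16279. For the 'alarm' outcome, the likelihood ratio is 0.87/0.236 = 3.6864.
Posterior odds = 0.16279 × 3.6864 = 0.60012, so P(H|E) = 0.60012/(1+0.60012) = 0.3750.

P(H | E) ≈ 0.3750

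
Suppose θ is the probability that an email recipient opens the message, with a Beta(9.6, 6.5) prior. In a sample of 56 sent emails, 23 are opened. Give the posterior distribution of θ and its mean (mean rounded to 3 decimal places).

Posterior: Beta(32.6, 39.5); mean ≈ 0.452

Observing 23 successes and 33 failures updates Beta(9.6, 6.5) by adding the success and failure counts to the two shape parameters: α = 9.6+23 = 32.6, β = 6.5+33 = 39.5.
E[θ | data] = 32.6/(32.6+39.5) = 0.452.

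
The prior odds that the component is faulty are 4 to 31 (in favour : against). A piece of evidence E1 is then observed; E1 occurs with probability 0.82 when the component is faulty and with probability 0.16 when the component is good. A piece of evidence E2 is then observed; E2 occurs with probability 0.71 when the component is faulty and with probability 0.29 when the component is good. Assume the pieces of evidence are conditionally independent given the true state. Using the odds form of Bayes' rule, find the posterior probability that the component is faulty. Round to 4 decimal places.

Prior odds = 4/31 = 0.12903. In log-odds, ln(0.12903) = -2.0477.
Add log likelihood ratios: ln(5.1250) + ln(2.4483) = 2.5295.
Posterior log-odds = 0.48182, so posterior odds = exp(0.48182) = 1.6190. Converting, P(H|E) = 1.6190/2.6190 = 0.6182.

Posterior probability ≈ 0.6182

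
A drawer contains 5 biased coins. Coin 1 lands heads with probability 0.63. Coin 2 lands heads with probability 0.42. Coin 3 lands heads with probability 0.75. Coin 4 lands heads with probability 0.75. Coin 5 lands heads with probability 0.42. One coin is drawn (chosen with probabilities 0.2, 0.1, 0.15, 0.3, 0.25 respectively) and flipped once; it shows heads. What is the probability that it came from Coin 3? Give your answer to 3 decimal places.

P(heads|C1) = 0.63; P(heads|C2) = 0.42; P(heads|C3) = 0.75; P(heads|C4) = 0.75; P(heads|C5) = 0.42.
Prior × likelihood for each source: 0.2·0.63=0.1260, 0.1·0.42=0.04200, 0.15·0.75=0.1125, 0.3·0.75=0.2250, 0.25·0.42=0.1050. Summing gives P(heads) = 0.61050.
P(Coin 3 | heads) = 0.1125 / 0.61050 = 0.184.

Posterior probability ≈ 0.184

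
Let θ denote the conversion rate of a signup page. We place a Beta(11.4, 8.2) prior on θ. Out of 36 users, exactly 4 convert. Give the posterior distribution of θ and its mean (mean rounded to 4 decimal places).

The binomial likelihood is conjugate to the Beta prior: with 4 successes and 32 failures, the posterior is Beta(11.4+4, 8.2+32) = Beta(15.4, 40.2).
Posterior mean = α/(α+β) = 15.4/55.6 = 0.2770.

Posterior: Beta(15.4, 40.2); mean ≈ 0.2770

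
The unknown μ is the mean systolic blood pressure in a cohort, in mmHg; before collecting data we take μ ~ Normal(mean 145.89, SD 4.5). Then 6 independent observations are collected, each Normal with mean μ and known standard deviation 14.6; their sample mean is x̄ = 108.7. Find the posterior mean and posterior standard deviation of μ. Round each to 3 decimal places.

Prior precision 1/τ₀² = 1/4.5² = 0.0493827; data precision n/σ² = 6/14.6² = 0.0281479.
Posterior precision = 0.0493827 + 0.0281479 = 0.0775306, giving posterior SD = 1/√0.0775306 = 3.591.
Posterior mean = (0.0493827·145.89 + 0.0281479·108.7) / 0.0775306 = 132.388.

Posterior mean ≈ 132.388; posterior SD ≈ 3.591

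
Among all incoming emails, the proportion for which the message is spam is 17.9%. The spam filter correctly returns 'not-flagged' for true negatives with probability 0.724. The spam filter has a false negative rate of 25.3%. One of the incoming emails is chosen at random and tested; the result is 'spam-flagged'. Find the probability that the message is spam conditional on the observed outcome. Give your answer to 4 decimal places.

Let H be the event that the message is spam. P(H) = 0.179, so P(¬H) = 0.821. With E the 'spam-flagged' result, P(E|H) = 0.747 and P(E|¬H) = 0.276.
P(E) = 0.747·0.179 + 0.276·0.821 = 0.13371 + 0.22660 = 0.36031.
By Bayes' theorem, P(H|E) = 0.13371 / 0.36031 = 0.3711.

P(H | E) ≈ 0.3711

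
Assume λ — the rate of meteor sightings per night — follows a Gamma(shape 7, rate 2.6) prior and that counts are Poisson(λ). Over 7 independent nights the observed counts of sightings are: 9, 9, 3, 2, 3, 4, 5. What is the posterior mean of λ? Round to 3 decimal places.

Posterior mean ≈ 4.375

Total count ∑xᵢ = 35 over n = 7 nights.
Gamma is conjugate to the Poisson likelihood: posterior is Gamma(shape = 7+35 = 42, rate = 2.6+7 = 9.6).
E[λ | data] = 42/9.6 = 4.375.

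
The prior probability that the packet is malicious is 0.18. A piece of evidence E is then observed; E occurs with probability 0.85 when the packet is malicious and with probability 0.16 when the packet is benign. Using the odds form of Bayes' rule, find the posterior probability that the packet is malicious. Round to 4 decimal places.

Prior odds = 0.18/(1−0.18) = 0.21951. In log-odds, ln(0.21951) = -1.5163.
Add log likelihood ratio: ln(5.3125) = 1.6701.
Posterior log-odds = 0.15372, so posterior odds = exp(0.15372) = 1.1662. Converting, P(H|E) = 1.1662/2.1662 = 0.5384.

Posterior probability ≈ 0.5384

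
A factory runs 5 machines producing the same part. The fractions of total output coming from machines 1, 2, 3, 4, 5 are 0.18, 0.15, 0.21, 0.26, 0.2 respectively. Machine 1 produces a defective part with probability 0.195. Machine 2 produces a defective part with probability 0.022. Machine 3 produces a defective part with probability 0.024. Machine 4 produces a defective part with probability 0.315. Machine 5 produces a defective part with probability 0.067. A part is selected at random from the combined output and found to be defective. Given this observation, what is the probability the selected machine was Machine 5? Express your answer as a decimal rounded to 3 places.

Tabulate prior·likelihood by source: [1] prior 0.18, lik 0.195, product 0.03510; [2] prior 0.15, lik 0.022, product 0.003300; [3] prior 0.21, lik 0.024, product 0.005040; [4] prior 0.26, lik 0.315, product 0.08190; [5] prior 0.2, lik 0.067, product 0.01340.
Normalizing constant = 0.13874; the posterior for Machine 5 is its product over the sum, 0.01340/0.13874 = 0.097.

Posterior probability ≈ 0.097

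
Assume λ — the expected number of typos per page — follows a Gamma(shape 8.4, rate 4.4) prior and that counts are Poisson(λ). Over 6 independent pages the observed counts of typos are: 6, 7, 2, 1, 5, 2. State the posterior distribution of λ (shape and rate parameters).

The Poisson likelihood adds the total count to the shape and the number of exposure periods to the rate. Here ∑xᵢ = 23 and n = 6, so shape 8.4→31.4 and rate 4.4→10.4.

Posterior: Gamma(shape=31.4, rate=10.4)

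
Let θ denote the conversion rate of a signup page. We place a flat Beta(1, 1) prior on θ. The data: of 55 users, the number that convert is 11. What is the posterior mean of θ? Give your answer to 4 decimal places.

Posterior mean ≈ 0.2105

The binomial likelihood is conjugate to the Beta prior: with 11 successes and 44 failures, the posterior is Beta(1+11, 1+44) = Beta(12, 45).
E[θ | data] = 12/(12+45) = 0.2105.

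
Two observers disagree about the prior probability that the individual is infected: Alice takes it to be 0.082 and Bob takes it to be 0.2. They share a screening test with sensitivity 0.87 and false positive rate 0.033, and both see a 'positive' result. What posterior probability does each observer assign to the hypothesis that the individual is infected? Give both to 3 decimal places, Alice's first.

Alice: 0.702; Bob: 0.868

The likelihood ratio for a 'positive' result is 0.87/0.033 = 26.364.
Alice: prior odds 0.082/0.918 = 0.089325; posterior odds 2.3549; posterior probability 0.702.
Bob: prior odds 0.2/0.8 = 0.25000; posterior odds 6.5909; posterior probability 0.868.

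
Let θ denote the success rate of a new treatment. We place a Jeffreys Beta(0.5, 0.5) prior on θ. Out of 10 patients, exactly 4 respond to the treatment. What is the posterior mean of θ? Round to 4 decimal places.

Posterior mean ≈ 0.4091

Observing 4 successes and 6 failures updates Beta(0.5, 0.5) by adding the success and failure counts to the two shape parameters: α = 0.5+4 = 4.5, β = 0.5+6 = 6.5.
E[θ | data] = 4.5/(4.5+6.5) = 0.4091.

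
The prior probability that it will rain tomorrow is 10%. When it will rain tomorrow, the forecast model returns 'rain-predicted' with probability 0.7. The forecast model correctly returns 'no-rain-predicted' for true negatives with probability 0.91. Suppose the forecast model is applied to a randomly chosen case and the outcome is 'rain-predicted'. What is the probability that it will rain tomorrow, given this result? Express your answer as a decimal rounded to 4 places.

Let H be the event that it will rain tomorrow. P(H) = 0.1, so P(¬H) = 0.9. With E the 'rain-predicted' result, P(E|H) = 0.7 and P(E|¬H) = 0.09.
P(E) = 0.7·0.1 + 0.09·0.9 = 0.070000 + 0.081000 = 0.15100.
By Bayes' theorem, P(H|E) = 0.070000 / 0.15100 = 0.4636.

P(H | E) ≈ 0.4636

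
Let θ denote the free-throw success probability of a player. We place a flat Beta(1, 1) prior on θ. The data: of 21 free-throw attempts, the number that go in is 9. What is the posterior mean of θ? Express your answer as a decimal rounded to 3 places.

Posterior mean ≈ 0.435

The binomial likelihood is conjugate to the Beta prior: with 9 successes and 12 failures, the posterior is Beta(1+9, 1+12) = Beta(10, 13).
E[θ | data] = 10/(10+13) = 0.435.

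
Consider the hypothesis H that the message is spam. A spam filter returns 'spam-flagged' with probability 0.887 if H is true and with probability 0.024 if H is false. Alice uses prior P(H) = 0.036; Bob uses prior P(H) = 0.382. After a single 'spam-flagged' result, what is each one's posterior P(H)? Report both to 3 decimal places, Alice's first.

Alice: 0.580; Bob: 0.958

The likelihood ratio for a 'spam-flagged' result is 0.887/0.024 = 36.958.
Alice: prior odds 0.036/0.964 = 0.037344; posterior odds 1.3802; posterior probability 0.580.
Bob: prior odds 0.382/0.618 = 0.61812; posterior odds 22.845; posterior probability 0.958.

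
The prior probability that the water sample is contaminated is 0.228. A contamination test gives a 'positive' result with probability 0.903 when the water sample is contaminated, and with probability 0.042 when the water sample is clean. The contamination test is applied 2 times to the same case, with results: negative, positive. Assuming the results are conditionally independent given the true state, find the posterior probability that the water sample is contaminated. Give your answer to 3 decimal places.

Posterior P(H) ≈ 0.391

With H the event that the water sample is contaminated, the joint likelihood of the observed sequence is P(data|H) = 0.097·0.903 = 0.087591 and P(data|¬H) = 0.958·0.042 = 0.040236.
Bayes: P(H|data) = 0.228·0.087591 / (0.228·0.087591 + 0.772·0.040236) = 0.019971/0.051033 = 0.3913.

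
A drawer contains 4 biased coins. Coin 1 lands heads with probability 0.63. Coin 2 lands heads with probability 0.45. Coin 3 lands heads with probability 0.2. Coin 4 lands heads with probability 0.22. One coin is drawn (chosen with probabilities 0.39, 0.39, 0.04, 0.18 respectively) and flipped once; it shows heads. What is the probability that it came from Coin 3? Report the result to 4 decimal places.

P(heads|C1) = 0.63; P(heads|C2) = 0.45; P(heads|C3) = 0.2; P(heads|C4) = 0.22.
Prior × likelihood for each source: 0.39·0.63=0.2457, 0.39·0.45=0.1755, 0.04·0.2=0.008000, 0.18·0.22=0.03960. Summing gives P(heads) = 0.46880.
P(Coin 3 | heads) = 0.008000 / 0.46880 = 0.0171.

Posterior probability ≈ 0.0171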